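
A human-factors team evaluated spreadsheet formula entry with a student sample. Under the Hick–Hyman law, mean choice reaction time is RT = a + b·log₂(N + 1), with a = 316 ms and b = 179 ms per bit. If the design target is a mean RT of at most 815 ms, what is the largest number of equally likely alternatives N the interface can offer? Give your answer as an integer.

5

Set 316 + 179·log₂(N + 1) ≤ 815.
log₂(N + 1) ≤ (815 − 316) / 179 = 2.7877.
N + 1 ≤ 2^2.7877 = 6.9053.
N ≤ 5.9053, so the largest integer N is 5.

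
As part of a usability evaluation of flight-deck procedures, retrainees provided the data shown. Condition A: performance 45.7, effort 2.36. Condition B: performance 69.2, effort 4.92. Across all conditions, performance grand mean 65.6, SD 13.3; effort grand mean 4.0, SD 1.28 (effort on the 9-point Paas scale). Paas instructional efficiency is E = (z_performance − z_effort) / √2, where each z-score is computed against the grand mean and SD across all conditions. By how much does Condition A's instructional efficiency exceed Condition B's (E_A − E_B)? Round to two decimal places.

Condition A: z_P = (45.7 − 65.6)/13.3 = -1.4962; z_E = (2.36 − 4.0)/1.28 = -1.2812; E_A = (-1.4962 − (-1.2812))/√2 = -0.1520.
Condition B: z_P = (69.2 − 65.6)/13.3 = 0.2707; z_E = (4.92 − 4.0)/1.28 = 0.7187; E_B = (0.2707 − 0.7187)/√2 = -0.3168.
E_A − E_B = -0.1520 − (-0.3168) = 0.1648 ≈ 0.16.

0.16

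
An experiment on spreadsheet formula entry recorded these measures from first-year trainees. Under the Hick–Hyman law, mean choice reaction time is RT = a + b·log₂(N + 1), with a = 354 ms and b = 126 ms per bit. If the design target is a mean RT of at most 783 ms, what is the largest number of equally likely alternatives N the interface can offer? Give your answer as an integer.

Set 354 + 126·log₂(N + 1) ≤ 783.
log₂(N + 1) ≤ (783 − 354) / 126 = 3.4048.
N + 1 ≤ 2^3.4048 = 10.5912.
N ≤ 9.5912, so the largest integer N is 9.

9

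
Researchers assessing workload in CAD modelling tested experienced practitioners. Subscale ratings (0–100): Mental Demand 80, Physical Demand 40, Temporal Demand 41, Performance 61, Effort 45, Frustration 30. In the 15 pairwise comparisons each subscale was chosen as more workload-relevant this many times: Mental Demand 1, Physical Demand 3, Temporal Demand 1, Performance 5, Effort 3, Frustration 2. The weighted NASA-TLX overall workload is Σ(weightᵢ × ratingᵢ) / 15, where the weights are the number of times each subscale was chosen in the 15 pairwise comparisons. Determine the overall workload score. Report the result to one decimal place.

The tallies are the weights (they sum to 15).
Weighted sum = 1·80 + 3·40 + 1·41 + 5·61 + 3·45 + 2·30
            = 80 + 120 + 41 + 305 + 135 + 60 = 741.
Overall workload = 741 / 15 = 49.4000 ≈ 49.4.

49.4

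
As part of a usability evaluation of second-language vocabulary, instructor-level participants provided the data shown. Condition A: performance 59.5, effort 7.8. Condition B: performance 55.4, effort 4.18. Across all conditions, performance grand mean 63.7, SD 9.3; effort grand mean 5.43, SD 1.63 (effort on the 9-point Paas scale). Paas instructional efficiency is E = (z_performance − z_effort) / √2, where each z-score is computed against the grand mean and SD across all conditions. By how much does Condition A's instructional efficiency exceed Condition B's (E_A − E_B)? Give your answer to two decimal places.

Condition A: z_P = (59.5 − 63.7)/9.3 = -0.4516; z_E = (7.8 − 5.43)/1.63 = 1.4540; E_A = (-0.4516 − 1.4540)/√2 = -1.3475.
Condition B: z_P = (55.4 − 63.7)/9.3 = -0.8925; z_E = (4.18 − 5.43)/1.63 = -0.7669; E_B = (-0.8925 − (-0.7669))/√2 = -0.0888.
E_A − E_B = -1.3475 − (-0.0888) = -1.2587 ≈ -1.26.

-1.26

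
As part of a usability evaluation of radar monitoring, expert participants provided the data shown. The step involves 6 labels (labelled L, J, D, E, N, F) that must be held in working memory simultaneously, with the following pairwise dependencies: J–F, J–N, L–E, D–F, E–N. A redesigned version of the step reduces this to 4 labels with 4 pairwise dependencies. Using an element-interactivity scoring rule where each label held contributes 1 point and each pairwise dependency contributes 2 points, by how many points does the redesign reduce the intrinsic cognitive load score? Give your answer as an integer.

4

Original: 6 × 1 + 5 × 2 = 6 + 10 = 16.
Redesigned: 4 × 1 + 4 × 2 = 4 + 8 = 12.
Reduction = 16 − 12 = 4.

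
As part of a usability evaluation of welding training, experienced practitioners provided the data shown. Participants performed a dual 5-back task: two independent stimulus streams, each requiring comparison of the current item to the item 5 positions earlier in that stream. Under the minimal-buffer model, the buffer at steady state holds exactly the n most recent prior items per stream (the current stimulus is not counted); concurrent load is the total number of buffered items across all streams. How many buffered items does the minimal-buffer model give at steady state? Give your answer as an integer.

10

Each stream's buffer holds its 5 most recent prior items.
Two independent streams: 2 × 5 = 10 buffered items at steady state.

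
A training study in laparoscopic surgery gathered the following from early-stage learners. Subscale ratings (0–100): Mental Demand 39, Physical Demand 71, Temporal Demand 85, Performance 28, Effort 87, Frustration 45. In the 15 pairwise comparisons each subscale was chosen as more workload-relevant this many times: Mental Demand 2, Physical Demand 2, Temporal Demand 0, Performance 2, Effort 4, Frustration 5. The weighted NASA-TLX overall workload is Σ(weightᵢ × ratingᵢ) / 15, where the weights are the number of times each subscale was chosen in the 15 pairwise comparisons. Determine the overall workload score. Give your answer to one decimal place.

56.6

The tallies are the weights (they sum to 15).
Weighted sum = 2·39 + 2·71 + 0·85 + 2·28 + 4·87 + 5·45
            = 78 + 142 + 0 + 56 + 348 + 225 = 849.
Overall workload = 849 / 15 = 56.6000 ≈ 56.6.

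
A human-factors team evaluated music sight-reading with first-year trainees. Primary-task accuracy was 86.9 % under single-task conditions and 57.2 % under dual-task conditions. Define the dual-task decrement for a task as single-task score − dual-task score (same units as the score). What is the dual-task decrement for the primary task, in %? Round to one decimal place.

29.7

Decrement = 86.9 − 57.2 = 29.7000 % ≈ 29.7 %.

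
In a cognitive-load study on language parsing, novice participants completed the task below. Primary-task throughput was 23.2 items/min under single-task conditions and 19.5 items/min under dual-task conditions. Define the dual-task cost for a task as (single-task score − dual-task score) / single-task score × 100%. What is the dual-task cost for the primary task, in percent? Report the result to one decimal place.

Cost = (23.2 − 19.5) / 23.2 × 100%
     = 3.7000 / 23.2 × 100% = 15.9483%.
≈ 15.9%.

15.9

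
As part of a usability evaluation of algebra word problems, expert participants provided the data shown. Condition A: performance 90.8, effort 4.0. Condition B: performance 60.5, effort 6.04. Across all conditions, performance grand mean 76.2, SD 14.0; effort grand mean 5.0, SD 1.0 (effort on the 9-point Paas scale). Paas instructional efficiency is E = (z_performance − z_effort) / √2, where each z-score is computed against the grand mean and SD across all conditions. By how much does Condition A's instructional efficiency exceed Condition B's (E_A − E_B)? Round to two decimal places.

2.97

Condition A: z_P = (90.8 − 76.2)/14.0 = 1.0429; z_E = (4.0 − 5.0)/1.0 = -1.0000; E_A = (1.0429 − (-1.0000))/√2 = 1.4445.
Condition B: z_P = (60.5 − 76.2)/14.0 = -1.1214; z_E = (6.04 − 5.0)/1.0 = 1.0400; E_B = (-1.1214 − 1.0400)/√2 = -1.5283.
E_A − E_B = 1.4445 − (-1.5283) = 2.9728 ≈ 2.97.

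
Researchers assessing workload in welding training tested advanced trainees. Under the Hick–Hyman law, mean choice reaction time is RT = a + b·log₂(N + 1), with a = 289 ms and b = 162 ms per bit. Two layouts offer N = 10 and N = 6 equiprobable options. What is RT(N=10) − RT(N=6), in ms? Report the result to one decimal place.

105.6

RT(10) = 289 + 162·log₂(11) = 289 + 162·3.4594 = 849.4228 ms.
RT(6) = 289 + 162·log₂(7) = 289 + 162·2.8074 = 743.7988 ms.
Difference = 849.4228 − 743.7988 = 105.6240 ≈ 105.6 ms.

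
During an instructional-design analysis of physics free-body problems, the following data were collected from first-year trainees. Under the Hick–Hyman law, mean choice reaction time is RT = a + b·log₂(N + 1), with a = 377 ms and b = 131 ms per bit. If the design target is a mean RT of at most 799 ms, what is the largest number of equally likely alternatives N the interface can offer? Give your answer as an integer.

Set 377 + 131·log₂(N + 1) ≤ 799.
log₂(N + 1) ≤ (799 − 377) / 131 = 3.2214.
N + 1 ≤ 2^3.2214 = 9.3269.
N ≤ 8.3269, so the largest integer N is 8.

8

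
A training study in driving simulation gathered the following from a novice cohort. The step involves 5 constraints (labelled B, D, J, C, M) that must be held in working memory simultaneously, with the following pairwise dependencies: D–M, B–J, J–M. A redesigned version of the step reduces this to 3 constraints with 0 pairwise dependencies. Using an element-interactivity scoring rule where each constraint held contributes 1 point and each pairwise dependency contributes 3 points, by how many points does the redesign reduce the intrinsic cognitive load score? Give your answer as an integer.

Original: 5 × 1 + 3 × 3 = 5 + 9 = 14.
Redesigned: 3 × 1 + 0 × 3 = 3 + 0 = 3.
Reduction = 14 − 3 = 11.

11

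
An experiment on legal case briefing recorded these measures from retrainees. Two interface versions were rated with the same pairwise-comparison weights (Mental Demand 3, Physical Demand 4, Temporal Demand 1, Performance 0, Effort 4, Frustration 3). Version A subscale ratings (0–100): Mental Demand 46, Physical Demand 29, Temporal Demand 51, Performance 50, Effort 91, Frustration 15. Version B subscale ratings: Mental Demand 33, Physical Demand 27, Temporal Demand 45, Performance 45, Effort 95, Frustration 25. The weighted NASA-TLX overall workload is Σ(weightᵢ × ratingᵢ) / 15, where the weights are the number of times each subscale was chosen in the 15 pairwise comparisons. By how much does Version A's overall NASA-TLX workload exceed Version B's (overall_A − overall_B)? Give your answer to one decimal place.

Version A weighted sum = 3·46 + 4·29 + 1·51 + 0·50 + 4·91 + 3·15 = 138 + 116 + 51 + 0 + 364 + 45 = 714; overall_A = 714/15 = 47.6000.
Version B weighted sum = 3·33 + 4·27 + 1·45 + 0·45 + 4·95 + 3·25 = 99 + 108 + 45 + 0 + 380 + 75 = 707; overall_B = 707/15 = 47.1333.
Difference = 47.6000 − 47.1333 = 0.4667 ≈ 0.5.

0.5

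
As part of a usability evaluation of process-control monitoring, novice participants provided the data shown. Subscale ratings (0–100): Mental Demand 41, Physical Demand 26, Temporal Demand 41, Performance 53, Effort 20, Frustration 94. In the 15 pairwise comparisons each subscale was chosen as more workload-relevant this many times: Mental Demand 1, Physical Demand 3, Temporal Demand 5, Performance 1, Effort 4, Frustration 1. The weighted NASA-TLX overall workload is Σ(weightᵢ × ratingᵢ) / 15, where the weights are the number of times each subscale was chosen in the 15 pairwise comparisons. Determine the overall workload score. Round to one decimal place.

The tallies are the weights (they sum to 15).
Weighted sum = 1·41 + 3·26 + 5·41 + 1·53 + 4·20 + 1·94
            = 41 + 78 + 205 + 53 + 80 + 94 = 551.
Overall workload = 551 / 15 = 36.7333 ≈ 36.7.

36.7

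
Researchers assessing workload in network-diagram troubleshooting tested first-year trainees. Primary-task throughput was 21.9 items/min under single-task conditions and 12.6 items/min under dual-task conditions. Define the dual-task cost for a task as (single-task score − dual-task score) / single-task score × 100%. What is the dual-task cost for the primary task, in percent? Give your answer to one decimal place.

42.5

Cost = (21.9 − 12.6) / 21.9 × 100%
     = 9.3000 / 21.9 × 100% = 42.4658%.
≈ 42.5%.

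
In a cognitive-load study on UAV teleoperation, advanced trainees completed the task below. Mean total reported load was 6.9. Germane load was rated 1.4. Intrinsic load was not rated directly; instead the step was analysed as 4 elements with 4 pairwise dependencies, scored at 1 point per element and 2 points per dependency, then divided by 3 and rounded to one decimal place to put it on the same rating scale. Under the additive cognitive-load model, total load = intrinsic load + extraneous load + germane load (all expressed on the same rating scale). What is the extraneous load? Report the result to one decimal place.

1.5

Intrinsic (element-interactivity): (4 × 1 + 4 × 2) / 3 = 12 / 3 = 4.0000 → 4.0.
extraneous load = total − intrinsic − germane
             = 6.9 − 4.0 − 1.4 = 1.5.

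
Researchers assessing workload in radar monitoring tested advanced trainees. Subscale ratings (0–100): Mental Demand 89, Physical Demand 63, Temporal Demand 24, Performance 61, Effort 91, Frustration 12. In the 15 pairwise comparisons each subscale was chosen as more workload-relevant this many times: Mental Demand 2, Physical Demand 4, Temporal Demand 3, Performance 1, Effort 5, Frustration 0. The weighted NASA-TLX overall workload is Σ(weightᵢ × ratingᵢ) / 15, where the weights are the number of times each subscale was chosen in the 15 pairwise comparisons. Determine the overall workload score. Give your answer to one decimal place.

The tallies are the weights (they sum to 15).
Weighted sum = 2·89 + 4·63 + 3·24 + 1·61 + 5·91 + 0·12
            = 178 + 252 + 72 + 61 + 455 + 0 = 1018.
Overall workload = 1018 / 15 = 67.8667 ≈ 67.9.

67.9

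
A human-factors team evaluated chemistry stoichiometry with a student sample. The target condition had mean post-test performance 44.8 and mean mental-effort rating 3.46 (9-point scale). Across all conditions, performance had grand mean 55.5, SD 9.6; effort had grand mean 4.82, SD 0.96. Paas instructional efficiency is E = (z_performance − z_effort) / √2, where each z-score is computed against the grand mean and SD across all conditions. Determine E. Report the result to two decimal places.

0.21

z_performance = (44.8 − 55.5) / 9.6 = -10.7000 / 9.6 = -1.1146.
z_effort = (3.46 − 4.82) / 0.96 = -1.3600 / 0.96 = -1.4167.
z_P − z_E = -1.1146 − (-1.4167) = 0.3021.
E = 0.3021 / √2 = 0.3021 / 1.41421 = 0.2136 ≈ 0.21.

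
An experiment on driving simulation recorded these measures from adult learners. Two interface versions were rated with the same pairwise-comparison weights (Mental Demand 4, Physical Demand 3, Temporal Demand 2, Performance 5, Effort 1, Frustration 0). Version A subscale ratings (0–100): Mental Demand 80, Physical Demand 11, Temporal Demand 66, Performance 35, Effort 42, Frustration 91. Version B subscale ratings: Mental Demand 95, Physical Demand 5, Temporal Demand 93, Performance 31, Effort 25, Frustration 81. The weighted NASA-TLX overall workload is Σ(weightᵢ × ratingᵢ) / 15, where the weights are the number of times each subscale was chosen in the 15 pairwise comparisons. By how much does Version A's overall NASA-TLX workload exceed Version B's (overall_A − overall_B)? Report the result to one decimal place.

-3.9

Version A weighted sum = 4·80 + 3·11 + 2·66 + 5·35 + 1·42 + 0·91 = 320 + 33 + 132 + 175 + 42 + 0 = 702; overall_A = 702/15 = 46.8000.
Version B weighted sum = 4·95 + 3·5 + 2·93 + 5·31 + 1·25 + 0·81 = 380 + 15 + 186 + 155 + 25 + 0 = 761; overall_B = 761/15 = 50.7333.
Difference = 46.8000 − 50.7333 = -3.9333 ≈ -3.9.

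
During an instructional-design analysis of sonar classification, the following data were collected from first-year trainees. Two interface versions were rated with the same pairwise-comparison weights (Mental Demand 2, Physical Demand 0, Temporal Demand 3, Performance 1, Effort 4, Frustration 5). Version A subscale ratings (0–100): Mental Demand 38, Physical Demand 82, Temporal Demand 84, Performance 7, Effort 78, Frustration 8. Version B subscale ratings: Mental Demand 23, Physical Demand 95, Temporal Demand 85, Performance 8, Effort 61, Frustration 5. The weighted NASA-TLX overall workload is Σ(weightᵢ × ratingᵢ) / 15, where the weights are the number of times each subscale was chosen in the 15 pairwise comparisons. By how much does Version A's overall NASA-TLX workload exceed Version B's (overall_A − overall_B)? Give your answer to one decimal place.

Version A weighted sum = 2·38 + 0·82 + 3·84 + 1·7 + 4·78 + 5·8 = 76 + 0 + 252 + 7 + 312 + 40 = 687; overall_A = 687/15 = 45.8000.
Version B weighted sum = 2·23 + 0·95 + 3·85 + 1·8 + 4·61 + 5·5 = 46 + 0 + 255 + 8 + 244 + 25 = 578; overall_B = 578/15 = 38.5333.
Difference = 45.8000 − 38.5333 = 7.2667 ≈ 7.3.

7.3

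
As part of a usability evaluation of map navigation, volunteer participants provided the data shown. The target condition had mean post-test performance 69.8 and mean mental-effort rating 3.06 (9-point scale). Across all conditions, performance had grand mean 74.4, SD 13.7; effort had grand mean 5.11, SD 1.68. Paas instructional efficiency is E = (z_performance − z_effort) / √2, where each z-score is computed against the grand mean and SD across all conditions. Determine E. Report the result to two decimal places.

0.63

z_performance = (69.8 − 74.4) / 13.7 = -4.6000 / 13.7 = -0.3358.
z_effort = (3.06 − 5.11) / 1.68 = -2.0500 / 1.68 = -1.2202.
z_P − z_E = -0.3358 − (-1.2202) = 0.8844.
E = 0.8844 / √2 = 0.8844 / 1.41421 = 0.6254 ≈ 0.63.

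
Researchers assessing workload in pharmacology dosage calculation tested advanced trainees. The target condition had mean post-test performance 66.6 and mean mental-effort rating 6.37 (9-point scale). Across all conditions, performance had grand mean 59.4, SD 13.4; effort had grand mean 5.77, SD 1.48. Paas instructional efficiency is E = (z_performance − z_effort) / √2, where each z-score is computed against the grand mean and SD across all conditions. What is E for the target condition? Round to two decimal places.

0.09

z_performance = (66.6 − 59.4) / 13.4 = 7.2000 / 13.4 = 0.5373.
z_effort = (6.37 − 5.77) / 1.48 = 0.6000 / 1.48 = 0.4054.
z_P − z_E = 0.5373 − 0.4054 = 0.1319.
E = 0.1319 / √2 = 0.1319 / 1.41421 = 0.0933 ≈ 0.09.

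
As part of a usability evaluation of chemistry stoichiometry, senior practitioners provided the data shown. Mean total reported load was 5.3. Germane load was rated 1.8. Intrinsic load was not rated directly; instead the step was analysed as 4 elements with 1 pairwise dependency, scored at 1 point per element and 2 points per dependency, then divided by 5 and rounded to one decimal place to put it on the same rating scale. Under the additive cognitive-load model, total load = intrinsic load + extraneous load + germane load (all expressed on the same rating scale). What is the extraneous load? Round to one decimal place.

Intrinsic (element-interactivity): (4 × 1 + 1 × 2) / 5 = 6 / 5 = 1.2000 → 1.2.
extraneous load = total − intrinsic − germane
             = 5.3 − 1.2 − 1.8 = 2.3.

2.3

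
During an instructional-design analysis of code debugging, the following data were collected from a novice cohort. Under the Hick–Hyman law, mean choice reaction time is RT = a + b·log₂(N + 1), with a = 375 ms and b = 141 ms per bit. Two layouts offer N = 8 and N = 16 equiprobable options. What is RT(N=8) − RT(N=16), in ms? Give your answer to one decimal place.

-129.4

RT(8) = 375 + 141·log₂(9) = 375 + 141·3.1699 = 821.9559 ms.
RT(16) = 375 + 141·log₂(17) = 375 + 141·4.0875 = 951.3375 ms.
Difference = 821.9559 − 951.3375 = -129.3816 ≈ -129.4 ms.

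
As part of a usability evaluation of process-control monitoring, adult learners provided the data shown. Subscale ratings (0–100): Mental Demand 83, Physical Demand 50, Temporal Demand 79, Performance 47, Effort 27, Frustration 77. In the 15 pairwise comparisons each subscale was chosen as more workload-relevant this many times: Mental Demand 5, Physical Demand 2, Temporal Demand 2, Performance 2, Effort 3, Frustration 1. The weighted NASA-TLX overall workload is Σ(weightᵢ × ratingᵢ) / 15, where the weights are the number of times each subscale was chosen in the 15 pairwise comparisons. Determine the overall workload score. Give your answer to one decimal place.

The tallies are the weights (they sum to 15).
Weighted sum = 5·83 + 2·50 + 2·79 + 2·47 + 3·27 + 1·77
            = 415 + 100 + 158 + 94 + 81 + 77 = 925.
Overall workload = 925 / 15 = 61.6667 ≈ 61.7.

61.7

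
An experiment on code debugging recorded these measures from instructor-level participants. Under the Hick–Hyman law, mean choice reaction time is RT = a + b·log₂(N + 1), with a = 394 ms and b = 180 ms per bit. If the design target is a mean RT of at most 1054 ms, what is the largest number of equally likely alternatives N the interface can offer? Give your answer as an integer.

Set 394 + 180·log₂(N + 1) ≤ 1054.
log₂(N + 1) ≤ (1054 − 394) / 180 = 3.6667.
N + 1 ≤ 2^3.6667 = 12.6995.
N ≤ 11.6995, so the largest integer N is 11.

11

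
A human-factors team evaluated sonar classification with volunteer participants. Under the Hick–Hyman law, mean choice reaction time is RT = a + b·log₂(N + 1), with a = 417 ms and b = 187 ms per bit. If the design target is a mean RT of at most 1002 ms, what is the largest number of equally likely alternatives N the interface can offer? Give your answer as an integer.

Set 417 + 187·log₂(N + 1) ≤ 1002.
log₂(N + 1) ≤ (1002 − 417) / 187 = 3.1283.
N + 1 ≤ 2^3.1283 = 8.7440.
N ≤ 7.7440, so the largest integer N is 7.

7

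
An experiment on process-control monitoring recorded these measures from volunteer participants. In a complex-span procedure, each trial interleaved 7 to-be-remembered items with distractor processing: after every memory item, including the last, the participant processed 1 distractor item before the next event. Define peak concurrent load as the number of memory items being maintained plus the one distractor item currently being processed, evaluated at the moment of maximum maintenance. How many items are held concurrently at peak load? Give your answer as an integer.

8

Maintenance is greatest during the distractor(s) after memory item 7: all 7 memory items are being held.
One distractor item is concurrently being processed.
Peak concurrent load = 7 + 1 = 8 items.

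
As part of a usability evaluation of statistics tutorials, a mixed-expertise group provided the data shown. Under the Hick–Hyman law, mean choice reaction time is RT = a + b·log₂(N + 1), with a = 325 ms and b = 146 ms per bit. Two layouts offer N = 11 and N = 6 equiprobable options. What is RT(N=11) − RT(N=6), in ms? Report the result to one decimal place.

113.5

RT(11) = 325 + 146·log₂(12) = 325 + 146·3.5850 = 848.4100 ms.
RT(6) = 325 + 146·log₂(7) = 325 + 146·2.8074 = 734.8804 ms.
Difference = 848.4100 − 734.8804 = 113.5296 ≈ 113.5 ms.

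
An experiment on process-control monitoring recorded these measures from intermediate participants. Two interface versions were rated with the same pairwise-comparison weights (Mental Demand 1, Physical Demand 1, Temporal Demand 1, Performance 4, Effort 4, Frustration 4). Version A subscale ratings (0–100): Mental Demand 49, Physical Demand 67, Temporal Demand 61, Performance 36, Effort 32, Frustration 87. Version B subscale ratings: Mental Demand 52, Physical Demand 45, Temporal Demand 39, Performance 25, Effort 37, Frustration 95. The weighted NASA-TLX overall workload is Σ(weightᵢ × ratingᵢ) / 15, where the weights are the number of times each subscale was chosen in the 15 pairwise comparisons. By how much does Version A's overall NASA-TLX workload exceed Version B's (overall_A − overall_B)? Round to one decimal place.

2.2

Version A weighted sum = 1·49 + 1·67 + 1·61 + 4·36 + 4·32 + 4·87 = 49 + 67 + 61 + 144 + 128 + 348 = 797; overall_A = 797/15 = 53.1333.
Version B weighted sum = 1·52 + 1·45 + 1·39 + 4·25 + 4·37 + 4·95 = 52 + 45 + 39 + 100 + 148 + 380 = 764; overall_B = 764/15 = 50.9333.
Difference = 53.1333 − 50.9333 = 2.2000 ≈ 2.2.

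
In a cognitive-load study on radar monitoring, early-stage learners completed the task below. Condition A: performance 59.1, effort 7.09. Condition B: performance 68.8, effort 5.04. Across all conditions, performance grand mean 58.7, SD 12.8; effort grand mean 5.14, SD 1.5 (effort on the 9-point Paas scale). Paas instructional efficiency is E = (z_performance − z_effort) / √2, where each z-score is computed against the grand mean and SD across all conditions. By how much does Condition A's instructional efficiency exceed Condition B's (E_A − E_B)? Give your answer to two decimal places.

-1.50

Condition A: z_P = (59.1 − 58.7)/12.8 = 0.0312; z_E = (7.09 − 5.14)/1.5 = 1.3000; E_A = (0.0312 − 1.3000)/√2 = -0.8972.
Condition B: z_P = (68.8 − 58.7)/12.8 = 0.7891; z_E = (5.04 − 5.14)/1.5 = -0.0667; E_B = (0.7891 − (-0.0667))/√2 = 0.6051.
E_A − E_B = -0.8972 − 0.6051 = -1.5023 ≈ -1.50.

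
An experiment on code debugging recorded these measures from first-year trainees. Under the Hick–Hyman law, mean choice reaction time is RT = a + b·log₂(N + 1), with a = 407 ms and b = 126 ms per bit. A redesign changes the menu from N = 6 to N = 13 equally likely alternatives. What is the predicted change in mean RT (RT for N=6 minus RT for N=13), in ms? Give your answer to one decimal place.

RT(6) = 407 + 126·log₂(7) = 407 + 126·2.8074 = 760.7324 ms.
RT(13) = 407 + 126·log₂(14) = 407 + 126·3.8074 = 886.7324 ms.
Difference = 760.7324 − 886.7324 = -126.0000 ≈ -126.0 ms.

-126.0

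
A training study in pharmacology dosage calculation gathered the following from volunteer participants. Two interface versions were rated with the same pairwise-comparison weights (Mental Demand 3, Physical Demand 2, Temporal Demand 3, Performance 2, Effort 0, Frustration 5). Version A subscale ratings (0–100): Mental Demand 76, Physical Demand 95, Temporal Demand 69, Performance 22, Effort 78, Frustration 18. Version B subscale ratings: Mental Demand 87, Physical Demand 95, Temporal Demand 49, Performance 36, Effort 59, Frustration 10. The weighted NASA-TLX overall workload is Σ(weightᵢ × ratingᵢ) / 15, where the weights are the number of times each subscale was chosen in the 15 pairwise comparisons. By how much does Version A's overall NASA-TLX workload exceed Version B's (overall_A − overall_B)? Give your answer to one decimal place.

2.6

Version A weighted sum = 3·76 + 2·95 + 3·69 + 2·22 + 0·78 + 5·18 = 228 + 190 + 207 + 44 + 0 + 90 = 759; overall_A = 759/15 = 50.6000.
Version B weighted sum = 3·87 + 2·95 + 3·49 + 2·36 + 0·59 + 5·10 = 261 + 190 + 147 + 72 + 0 + 50 = 720; overall_B = 720/15 = 48.0000.
Difference = 50.6000 − 48.0000 = 2.6000 ≈ 2.6.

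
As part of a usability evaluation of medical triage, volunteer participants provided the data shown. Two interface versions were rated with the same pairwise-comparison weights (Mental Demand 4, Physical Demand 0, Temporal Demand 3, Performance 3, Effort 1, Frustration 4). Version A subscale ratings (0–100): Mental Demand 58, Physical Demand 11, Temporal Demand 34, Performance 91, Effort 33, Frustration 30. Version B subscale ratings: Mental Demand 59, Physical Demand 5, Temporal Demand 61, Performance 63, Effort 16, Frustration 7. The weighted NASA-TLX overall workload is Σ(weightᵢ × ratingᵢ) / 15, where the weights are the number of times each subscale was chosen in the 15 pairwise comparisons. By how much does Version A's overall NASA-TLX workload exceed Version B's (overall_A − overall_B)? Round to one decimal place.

Version A weighted sum = 4·58 + 0·11 + 3·34 + 3·91 + 1·33 + 4·30 = 232 + 0 + 102 + 273 + 33 + 120 = 760; overall_A = 760/15 = 50.6667.
Version B weighted sum = 4·59 + 0·5 + 3·61 + 3·63 + 1·16 + 4·7 = 236 + 0 + 183 + 189 + 16 + 28 = 652; overall_B = 652/15 = 43.4667.
Difference = 50.6667 − 43.4667 = 7.2000 ≈ 7.2.

7.2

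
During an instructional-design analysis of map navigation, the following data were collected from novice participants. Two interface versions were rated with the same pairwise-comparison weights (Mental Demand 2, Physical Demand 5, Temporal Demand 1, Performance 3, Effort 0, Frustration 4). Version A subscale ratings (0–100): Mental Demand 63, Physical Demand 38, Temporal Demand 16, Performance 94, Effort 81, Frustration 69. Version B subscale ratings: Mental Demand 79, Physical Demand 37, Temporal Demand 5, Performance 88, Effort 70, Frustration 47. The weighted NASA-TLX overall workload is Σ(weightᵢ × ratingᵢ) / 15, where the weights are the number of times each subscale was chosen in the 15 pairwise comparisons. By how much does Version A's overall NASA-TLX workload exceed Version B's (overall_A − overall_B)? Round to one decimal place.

6.0

Version A weighted sum = 2·63 + 5·38 + 1·16 + 3·94 + 0·81 + 4·69 = 126 + 190 + 16 + 282 + 0 + 276 = 890; overall_A = 890/15 = 59.3333.
Version B weighted sum = 2·79 + 5·37 + 1·5 + 3·88 + 0·70 + 4·47 = 158 + 185 + 5 + 264 + 0 + 188 = 800; overall_B = 800/15 = 53.3333.
Difference = 59.3333 − 53.3333 = 6.0000 ≈ 6.0.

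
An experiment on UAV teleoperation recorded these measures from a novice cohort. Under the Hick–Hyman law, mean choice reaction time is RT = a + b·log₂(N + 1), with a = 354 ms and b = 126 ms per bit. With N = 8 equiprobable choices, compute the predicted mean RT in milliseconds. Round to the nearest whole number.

log₂(8 + 1) = log₂(9) = 3.1699.
RT = 354 + 126 × 3.1699 = 354 + 399.4074 = 753.4074 ms.
≈ 753 ms.

753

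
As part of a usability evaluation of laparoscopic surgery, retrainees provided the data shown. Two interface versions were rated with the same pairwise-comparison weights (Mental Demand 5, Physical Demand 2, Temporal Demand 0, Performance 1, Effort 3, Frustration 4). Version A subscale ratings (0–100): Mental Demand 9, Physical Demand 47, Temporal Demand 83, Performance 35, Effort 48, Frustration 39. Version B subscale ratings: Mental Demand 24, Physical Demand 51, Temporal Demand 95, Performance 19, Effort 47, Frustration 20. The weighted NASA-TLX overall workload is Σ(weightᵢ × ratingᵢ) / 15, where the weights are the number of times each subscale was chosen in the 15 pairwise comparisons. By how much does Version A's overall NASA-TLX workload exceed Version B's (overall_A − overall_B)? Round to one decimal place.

0.8

Version A weighted sum = 5·9 + 2·47 + 0·83 + 1·35 + 3·48 + 4·39 = 45 + 94 + 0 + 35 + 144 + 156 = 474; overall_A = 474/15 = 31.6000.
Version B weighted sum = 5·24 + 2·51 + 0·95 + 1·19 + 3·47 + 4·20 = 120 + 102 + 0 + 19 + 141 + 80 = 462; overall_B = 462/15 = 30.8000.
Difference = 31.6000 − 30.8000 = 0.8000 ≈ 0.8.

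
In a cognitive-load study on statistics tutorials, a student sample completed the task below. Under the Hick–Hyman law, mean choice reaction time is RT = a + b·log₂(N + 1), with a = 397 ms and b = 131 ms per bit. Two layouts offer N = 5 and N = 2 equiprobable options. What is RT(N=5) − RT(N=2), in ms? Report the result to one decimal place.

131.0

RT(5) = 397 + 131·log₂(6) = 397 + 131·2.5850 = 735.6350 ms.
RT(2) = 397 + 131·log₂(3) = 397 + 131·1.5850 = 604.6350 ms.
Difference = 735.6350 − 604.6350 = 131.0000 ≈ 131.0 ms.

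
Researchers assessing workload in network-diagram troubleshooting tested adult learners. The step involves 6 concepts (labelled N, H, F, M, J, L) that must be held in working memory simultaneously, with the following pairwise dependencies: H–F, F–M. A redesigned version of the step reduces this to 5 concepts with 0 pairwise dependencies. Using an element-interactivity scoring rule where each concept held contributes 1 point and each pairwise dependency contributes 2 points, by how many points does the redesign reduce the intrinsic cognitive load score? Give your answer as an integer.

Original: 6 × 1 + 2 × 2 = 6 + 4 = 10.
Redesigned: 5 × 1 + 0 × 2 = 5 + 0 = 5.
Reduction = 10 − 5 = 5.

5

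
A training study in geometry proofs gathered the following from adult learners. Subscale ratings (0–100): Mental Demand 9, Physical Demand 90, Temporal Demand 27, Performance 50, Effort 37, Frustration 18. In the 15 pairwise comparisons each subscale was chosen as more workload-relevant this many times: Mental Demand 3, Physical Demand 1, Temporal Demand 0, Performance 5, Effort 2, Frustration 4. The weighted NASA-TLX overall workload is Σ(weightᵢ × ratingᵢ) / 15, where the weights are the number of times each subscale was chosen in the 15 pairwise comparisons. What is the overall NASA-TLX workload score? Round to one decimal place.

The tallies are the weights (they sum to 15).
Weighted sum = 3·9 + 1·90 + 0·27 + 5·50 + 2·37 + 4·18
            = 27 + 90 + 0 + 250 + 74 + 72 = 513.
Overall workload = 513 / 15 = 34.2000 ≈ 34.2.

34.2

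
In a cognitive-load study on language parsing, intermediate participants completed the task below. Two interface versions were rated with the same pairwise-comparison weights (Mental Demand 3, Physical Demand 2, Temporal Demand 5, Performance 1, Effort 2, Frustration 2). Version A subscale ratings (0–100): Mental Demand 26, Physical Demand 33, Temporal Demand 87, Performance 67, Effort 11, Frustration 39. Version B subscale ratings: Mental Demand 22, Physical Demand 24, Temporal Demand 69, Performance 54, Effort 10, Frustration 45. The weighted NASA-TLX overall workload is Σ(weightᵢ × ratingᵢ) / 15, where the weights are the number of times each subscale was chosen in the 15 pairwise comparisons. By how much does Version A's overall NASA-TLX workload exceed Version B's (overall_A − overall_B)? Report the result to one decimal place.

Version A weighted sum = 3·26 + 2·33 + 5·87 + 1·67 + 2·11 + 2·39 = 78 + 66 + 435 + 67 + 22 + 78 = 746; overall_A = 746/15 = 49.7333.
Version B weighted sum = 3·22 + 2·24 + 5·69 + 1·54 + 2·10 + 2·45 = 66 + 48 + 345 + 54 + 20 + 90 = 623; overall_B = 623/15 = 41.5333.
Difference = 49.7333 − 41.5333 = 8.2000 ≈ 8.2.

8.2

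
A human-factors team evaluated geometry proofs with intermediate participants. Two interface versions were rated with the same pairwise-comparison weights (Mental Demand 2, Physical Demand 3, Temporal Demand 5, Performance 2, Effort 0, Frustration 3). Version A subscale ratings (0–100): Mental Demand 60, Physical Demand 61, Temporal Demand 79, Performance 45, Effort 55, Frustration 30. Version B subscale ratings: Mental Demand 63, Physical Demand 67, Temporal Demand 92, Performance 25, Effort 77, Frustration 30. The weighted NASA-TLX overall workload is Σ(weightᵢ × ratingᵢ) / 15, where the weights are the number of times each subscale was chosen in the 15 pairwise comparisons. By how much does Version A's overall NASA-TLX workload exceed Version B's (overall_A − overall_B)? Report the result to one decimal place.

Version A weighted sum = 2·60 + 3·61 + 5·79 + 2·45 + 0·55 + 3·30 = 120 + 183 + 395 + 90 + 0 + 90 = 878; overall_A = 878/15 = 58.5333.
Version B weighted sum = 2·63 + 3·67 + 5·92 + 2·25 + 0·77 + 3·30 = 126 + 201 + 460 + 50 + 0 + 90 = 927; overall_B = 927/15 = 61.8000.
Difference = 58.5333 − 61.8000 = -3.2667 ≈ -3.3.

-3.3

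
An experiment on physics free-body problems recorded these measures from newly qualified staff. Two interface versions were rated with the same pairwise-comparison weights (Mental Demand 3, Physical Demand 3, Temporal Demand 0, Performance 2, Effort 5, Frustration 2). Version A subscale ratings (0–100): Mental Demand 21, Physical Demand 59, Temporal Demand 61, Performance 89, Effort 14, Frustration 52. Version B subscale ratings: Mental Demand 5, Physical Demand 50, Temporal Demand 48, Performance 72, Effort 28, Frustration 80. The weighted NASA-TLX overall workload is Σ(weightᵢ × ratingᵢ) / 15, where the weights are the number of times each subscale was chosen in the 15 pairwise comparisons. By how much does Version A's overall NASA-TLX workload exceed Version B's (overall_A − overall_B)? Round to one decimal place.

Version A weighted sum = 3·21 + 3·59 + 0·61 + 2·89 + 5·14 + 2·52 = 63 + 177 + 0 + 178 + 70 + 104 = 592; overall_A = 592/15 = 39.4667.
Version B weighted sum = 3·5 + 3·50 + 0·48 + 2·72 + 5·28 + 2·80 = 15 + 150 + 0 + 144 + 140 + 160 = 609; overall_B = 609/15 = 40.6000.
Difference = 39.4667 − 40.6000 = -1.1333 ≈ -1.1.

-1.1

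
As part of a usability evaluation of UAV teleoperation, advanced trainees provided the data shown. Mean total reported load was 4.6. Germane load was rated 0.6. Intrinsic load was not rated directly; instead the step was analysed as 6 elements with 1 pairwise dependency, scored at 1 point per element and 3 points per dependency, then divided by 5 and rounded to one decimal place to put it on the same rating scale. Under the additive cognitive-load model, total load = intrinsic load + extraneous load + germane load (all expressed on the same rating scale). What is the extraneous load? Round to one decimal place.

Intrinsic (element-interactivity): (6 × 1 + 1 × 3) / 5 = 9 / 5 = 1.8000 → 1.8.
extraneous load = total − intrinsic − germane
             = 4.6 − 1.8 − 0.6 = 2.2.

2.2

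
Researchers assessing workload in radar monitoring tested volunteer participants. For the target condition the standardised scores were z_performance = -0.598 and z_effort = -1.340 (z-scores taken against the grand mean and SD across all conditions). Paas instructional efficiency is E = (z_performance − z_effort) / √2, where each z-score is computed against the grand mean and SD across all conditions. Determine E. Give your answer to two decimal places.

z_P − z_E = -0.598 − (-1.340) = 0.7420.
E = 0.7420 / √2 = 0.7420 / 1.41421 = 0.5247 ≈ 0.52.

0.52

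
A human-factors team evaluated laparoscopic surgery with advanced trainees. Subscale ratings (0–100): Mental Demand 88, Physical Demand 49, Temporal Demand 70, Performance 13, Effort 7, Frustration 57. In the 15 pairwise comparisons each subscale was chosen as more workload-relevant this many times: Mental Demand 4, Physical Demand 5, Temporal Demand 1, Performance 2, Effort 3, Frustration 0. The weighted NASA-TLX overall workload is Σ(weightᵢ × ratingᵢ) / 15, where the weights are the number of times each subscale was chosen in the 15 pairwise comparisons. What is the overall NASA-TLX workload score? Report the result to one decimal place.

47.6

The tallies are the weights (they sum to 15).
Weighted sum = 4·88 + 5·49 + 1·70 + 2·13 + 3·7 + 0·57
            = 352 + 245 + 70 + 26 + 21 + 0 = 714.
Overall workload = 714 / 15 = 47.6000 ≈ 47.6.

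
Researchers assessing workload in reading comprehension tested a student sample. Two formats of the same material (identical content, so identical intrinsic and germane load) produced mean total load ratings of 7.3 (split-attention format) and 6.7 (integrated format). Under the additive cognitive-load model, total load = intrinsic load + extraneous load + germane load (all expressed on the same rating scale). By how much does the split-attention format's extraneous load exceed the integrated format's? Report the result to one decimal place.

0.6

Intrinsic and germane load are equal across formats, so the difference in total load equals the difference in extraneous load.
Extraneous-load difference = 7.3 − 6.7 = 0.6.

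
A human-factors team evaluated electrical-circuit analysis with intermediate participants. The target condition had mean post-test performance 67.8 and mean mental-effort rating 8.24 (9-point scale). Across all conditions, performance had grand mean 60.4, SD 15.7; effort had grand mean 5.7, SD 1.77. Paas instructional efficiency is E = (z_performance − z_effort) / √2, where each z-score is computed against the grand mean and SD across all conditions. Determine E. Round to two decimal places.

z_performance = (67.8 − 60.4) / 15.7 = 7.4000 / 15.7 = 0.4713.
z_effort = (8.24 − 5.7) / 1.77 = 2.5400 / 1.77 = 1.4350.
z_P − z_E = 0.4713 − 1.4350 = -0.9637.
E = -0.9637 / √2 = -0.9637 / 1.41421 = -0.6814 ≈ -0.68.

-0.68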